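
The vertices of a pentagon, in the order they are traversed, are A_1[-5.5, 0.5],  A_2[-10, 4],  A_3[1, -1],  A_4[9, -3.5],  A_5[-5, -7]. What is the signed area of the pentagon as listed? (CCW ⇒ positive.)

-63.5

Apply the shoelace (surveyor's) formula: 2A = Σ (x_i·y_{i+1} − x_{i+1}·y_i), indices taken mod 5.
Σ = (-17) + (6) + (5.5) + (-80.5) + (-41) = -127
Signed area = Σ/2 = -63.5 (negative ⇒ clockwise traversal).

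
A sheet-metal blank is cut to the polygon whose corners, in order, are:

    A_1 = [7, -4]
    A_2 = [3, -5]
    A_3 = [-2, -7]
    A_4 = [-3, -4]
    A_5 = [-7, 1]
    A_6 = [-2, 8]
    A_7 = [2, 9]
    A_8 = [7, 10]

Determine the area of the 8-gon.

Apply the shoelace (surveyor's) formula: 2A = Σ (x_i·y_{i+1} − x_{i+1}·y_i), indices taken mod 8.
A_1→A_2: (7)(-5) − (3)(-4) = -23
A_2→A_3: (3)(-7) − (-2)(-5) = -31
A_3→A_4: (-2)(-4) − (-3)(-7) = -13
A_4→A_5: (-3)(1) − (-7)(-4) = -31
A_5→A_6: (-7)(8) − (-2)(1) = -54
A_6→A_7: (-2)(9) − (2)(8) = -34
A_7→A_8: (2)(10) − (7)(9) = -43
A_8→A_1: (7)(-4) − (7)(10) = -98
Σ = -327
Area = |Σ|/2 = 163.5.

163.5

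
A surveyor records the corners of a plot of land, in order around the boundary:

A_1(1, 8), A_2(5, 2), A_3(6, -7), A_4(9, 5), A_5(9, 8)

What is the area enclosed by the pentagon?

49.5

A_1→A_2: (1)(2) − (5)(8) = -38
A_2→A_3: (5)(-7) − (6)(2) = -47
A_3→A_4: (6)(5) − (9)(-7) = 93
A_4→A_5: (9)(8) − (9)(5) = 27
A_5→A_1: (9)(8) − (1)(8) = 64
Σ = 99
Area = |Σ|/2 = 49.5.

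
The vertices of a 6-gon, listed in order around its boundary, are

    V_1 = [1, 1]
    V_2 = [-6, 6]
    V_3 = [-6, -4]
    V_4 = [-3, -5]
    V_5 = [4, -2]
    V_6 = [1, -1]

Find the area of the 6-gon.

Apply the surveyor's formula: 2A = Σ (x_i·y_{i+1} − x_{i+1}·y_i), indices taken mod 6.
Cross-terms: 12, 60, 18, 26, -2, 2  ⇒  Σ = 116
Area = |Σ|/2 = 58.

58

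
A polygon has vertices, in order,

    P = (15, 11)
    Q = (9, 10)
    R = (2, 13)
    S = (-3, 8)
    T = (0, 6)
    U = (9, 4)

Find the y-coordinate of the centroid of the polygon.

25/3

Apply Gauss's area formula. First the cross-terms c_i = x_i·y_{i+1} − x_{i+1}·y_i:
  51, 97, 55, -18, -54, 39  ⇒  2A = 170, A = 85.
Then Σ (y_i + y_{i+1})·c_i = 4250, so ȳ = 4250 / (6·85) = 25/3.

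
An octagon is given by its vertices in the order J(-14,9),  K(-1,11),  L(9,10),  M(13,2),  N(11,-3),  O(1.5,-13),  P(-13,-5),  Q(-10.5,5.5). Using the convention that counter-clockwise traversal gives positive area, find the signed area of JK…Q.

-441.75

Σ = (-145) + (-109) + (-112) + (-61) + (-138.5) + (-176.5) + (-124) + (-17.5) = -883.5
Signed area = Σ/2 = -441.75 (negative ⇒ clockwise traversal).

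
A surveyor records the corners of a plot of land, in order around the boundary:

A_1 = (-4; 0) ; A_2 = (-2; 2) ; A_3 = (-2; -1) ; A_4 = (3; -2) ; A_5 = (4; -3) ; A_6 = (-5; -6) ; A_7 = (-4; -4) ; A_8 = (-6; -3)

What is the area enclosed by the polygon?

Apply the shoelace (surveyor's) formula: 2A = Σ (x_i·y_{i+1} − x_{i+1}·y_i), indices taken mod 8.
Σ = (-8) + (6) + (7) + (-1) + (-39) + (-4) + (-12) + (-12) = -63
Area = |Σ|/2 = 31.5.

31.5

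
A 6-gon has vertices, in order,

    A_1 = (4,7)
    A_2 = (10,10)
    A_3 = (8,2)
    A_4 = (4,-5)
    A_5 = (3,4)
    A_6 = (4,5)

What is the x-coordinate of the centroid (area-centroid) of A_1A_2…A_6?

901/150

Apply the shoelace formula. First the cross-terms c_i = x_i·y_{i+1} − x_{i+1}·y_i:
  -30, -60, -48, 31, -1, 8  ⇒  2A = -100, A = -50.
Then Σ (x_i + x_{i+1})·c_i = -1802, so x̄ = -1802 / (6·(-50)) = 901/150.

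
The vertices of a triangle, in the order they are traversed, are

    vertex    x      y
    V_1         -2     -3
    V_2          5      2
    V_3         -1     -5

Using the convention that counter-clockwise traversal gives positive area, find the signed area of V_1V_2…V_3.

-9.5

Apply the shoelace (surveyor's) formula: 2A = Σ (x_i·y_{i+1} − x_{i+1}·y_i), indices taken mod 3.
Σ = (11) + (-23) + (-7) = -19
Signed area = Σ/2 = -9.5 (negative ⇒ clockwise traversal).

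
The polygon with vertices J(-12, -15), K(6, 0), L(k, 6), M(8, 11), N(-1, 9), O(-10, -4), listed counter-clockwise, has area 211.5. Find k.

6

The doubled signed area Σ (x_i y_{i+1} − x_{i+1} y_i) is linear in k.
With k=0 it equals 357; the coefficient of k is 11 (from the two edges through L).
So 11·k + 357 = 2·211.5 = 423 ⇒ k = 6.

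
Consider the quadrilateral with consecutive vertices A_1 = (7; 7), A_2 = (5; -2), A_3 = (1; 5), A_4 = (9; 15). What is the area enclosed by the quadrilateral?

Apply Gauss's area formula: 2A = Σ (x_i·y_{i+1} − x_{i+1}·y_i), indices taken mod 4.
Σ = (-49) + (27) + (-30) + (-42) = -94
Area = |Σ|/2 = 47.

47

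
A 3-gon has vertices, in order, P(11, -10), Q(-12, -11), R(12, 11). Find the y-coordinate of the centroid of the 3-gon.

Apply the shoelace formula. First the cross-terms c_i = x_i·y_{i+1} − x_{i+1}·y_i:
  -241, 0, -241  ⇒  2A = -482, A = -241.
Then Σ (y_i + y_{i+1})·c_i = 4820, so ȳ = 4820 / (6·(-241)) = -10/3.

-10/3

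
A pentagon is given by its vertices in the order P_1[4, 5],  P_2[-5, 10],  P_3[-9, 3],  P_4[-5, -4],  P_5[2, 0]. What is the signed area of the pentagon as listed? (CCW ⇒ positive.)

Σ = (65) + (75) + (51) + (8) + (10) = 209
Signed area = Σ/2 = 104.5 (positive ⇒ counter-clockwise traversal).

104.5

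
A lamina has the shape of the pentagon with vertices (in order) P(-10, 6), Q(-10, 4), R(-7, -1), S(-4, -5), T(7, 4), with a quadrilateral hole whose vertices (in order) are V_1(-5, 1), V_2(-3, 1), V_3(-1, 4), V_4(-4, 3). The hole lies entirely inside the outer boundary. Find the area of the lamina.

Outer boundary:
Apply the shoelace formula: 2A = Σ (x_i·y_{i+1} − x_{i+1}·y_i), indices taken mod 5.
Cross-terms: 20, 38, 31, 19, 82  ⇒  Σ = 190
Area = |Σ|/2 = 95.
Hole:
Cross-terms: -2, -11, 13, 11  ⇒  Σ = 11
Area = |Σ|/2 = 5.5.
Net area = 95 − 5.5 = 89.5.

89.5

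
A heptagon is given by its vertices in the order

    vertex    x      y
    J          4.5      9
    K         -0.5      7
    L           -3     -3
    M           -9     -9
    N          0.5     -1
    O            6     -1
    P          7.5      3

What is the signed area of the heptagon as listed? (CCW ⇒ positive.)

Apply the shoelace (surveyor's) formula: 2A = Σ (x_i·y_{i+1} − x_{i+1}·y_i), indices taken mod 7.
Σ = (36) + (22.5) + (0) + (13.5) + (5.5) + (25.5) + (54) = 157
Signed area = Σ/2 = 78.5 (positive ⇒ counter-clockwise traversal).

78.5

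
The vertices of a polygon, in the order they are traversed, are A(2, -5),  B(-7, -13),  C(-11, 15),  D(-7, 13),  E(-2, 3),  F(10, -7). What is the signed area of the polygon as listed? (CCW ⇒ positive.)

Apply the surveyor's formula: 2A = Σ (x_i·y_{i+1} − x_{i+1}·y_i), indices taken mod 6.
Σ = (-61) + (-248) + (-38) + (5) + (-16) + (-36) = -394
Signed area = Σ/2 = -197 (negative ⇒ clockwise traversal).

-197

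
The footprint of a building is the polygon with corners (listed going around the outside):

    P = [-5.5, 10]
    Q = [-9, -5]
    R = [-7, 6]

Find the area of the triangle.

4.25

Apply the shoelace formula: 2A = Σ (x_i·y_{i+1} − x_{i+1}·y_i), indices taken mod 3.
Σ = (117.5) + (-89) + (-37) = -8.5
Area = |Σ|/2 = 4.25.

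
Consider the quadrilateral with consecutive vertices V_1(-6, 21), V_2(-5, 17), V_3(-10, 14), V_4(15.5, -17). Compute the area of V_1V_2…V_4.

139.75

Apply the shoelace formula: 2A = Σ (x_i·y_{i+1} − x_{i+1}·y_i), indices taken mod 4.
V_1→V_2: (-6)(17) − (-5)(21) = 3
V_2→V_3: (-5)(14) − (-10)(17) = 100
V_3→V_4: (-10)(-17) − (15.5)(14) = -47
V_4→V_1: (15.5)(21) − (-6)(-17) = 223.5
Σ = 279.5
Area = |Σ|/2 = 139.75.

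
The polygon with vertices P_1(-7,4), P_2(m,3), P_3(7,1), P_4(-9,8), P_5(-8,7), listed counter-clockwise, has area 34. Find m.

-9

The doubled signed area Σ (x_i y_{i+1} − x_{i+1} y_i) is linear in m.
With m=0 it equals 41; the coefficient of m is -3 (from the two edges through P_2).
So -3·m + 41 = 2·34 = 68 ⇒ m = -9.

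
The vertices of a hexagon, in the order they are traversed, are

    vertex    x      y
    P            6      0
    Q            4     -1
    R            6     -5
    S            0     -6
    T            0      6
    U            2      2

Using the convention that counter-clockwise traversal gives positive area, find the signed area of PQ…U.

-40

Apply the surveyor's formula: 2A = Σ (x_i·y_{i+1} − x_{i+1}·y_i), indices taken mod 6.
Σ = (-6) + (-14) + (-36) + (0) + (-12) + (-12) = -80
Signed area = Σ/2 = -40 (negative ⇒ clockwise traversal).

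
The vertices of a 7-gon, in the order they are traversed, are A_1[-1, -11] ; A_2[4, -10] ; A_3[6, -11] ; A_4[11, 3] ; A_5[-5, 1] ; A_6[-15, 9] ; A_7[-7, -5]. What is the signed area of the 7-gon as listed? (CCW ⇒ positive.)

Cross-terms: 54, 16, 139, 26, -30, 138, 72  ⇒  Σ = 415
Signed area = Σ/2 = 207.5 (positive ⇒ counter-clockwise traversal).

207.5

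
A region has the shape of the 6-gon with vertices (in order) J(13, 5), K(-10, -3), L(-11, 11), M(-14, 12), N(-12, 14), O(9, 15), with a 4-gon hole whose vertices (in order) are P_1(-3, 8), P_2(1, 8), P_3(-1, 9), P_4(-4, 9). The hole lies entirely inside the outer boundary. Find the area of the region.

305.5

Outer boundary:
Σ = (11) + (-143) + (22) + (-52) + (-306) + (-150) = -618
Area = |Σ|/2 = 309.
Hole:
Apply the shoelace formula: 2A = Σ (x_i·y_{i+1} − x_{i+1}·y_i), indices taken mod 4.
Σ = (-32) + (17) + (27) + (-5) = 7
Area = |Σ|/2 = 3.5.
Net area = 309 − 3.5 = 305.5.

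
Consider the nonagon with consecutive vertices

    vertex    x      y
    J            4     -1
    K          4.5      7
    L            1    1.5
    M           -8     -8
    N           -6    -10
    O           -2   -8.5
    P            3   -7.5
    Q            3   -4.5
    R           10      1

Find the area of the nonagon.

91.375

Apply the shoelace (surveyor's) formula: 2A = Σ (x_i·y_{i+1} − x_{i+1}·y_i), indices taken mod 9.
Σ = (32.5) + (-0.25) + (4) + (32) + (31) + (40.5) + (9) + (48) + (-14) = 182.75
Area = |Σ|/2 = 91.375.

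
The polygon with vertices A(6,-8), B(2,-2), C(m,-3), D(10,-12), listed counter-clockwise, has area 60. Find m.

The doubled signed area Σ (x_i y_{i+1} − x_{i+1} y_i) is linear in m.
With m=0 it equals 20; the coefficient of m is -10 (from the two edges through C).
So -10·m + 20 = 2·60 = 120 ⇒ m = -10.

-10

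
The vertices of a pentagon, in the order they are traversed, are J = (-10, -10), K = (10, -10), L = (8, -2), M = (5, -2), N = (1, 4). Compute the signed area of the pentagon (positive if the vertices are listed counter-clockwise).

153

Σ = (200) + (60) + (-6) + (22) + (30) = 306
Signed area = Σ/2 = 153 (positive ⇒ counter-clockwise traversal).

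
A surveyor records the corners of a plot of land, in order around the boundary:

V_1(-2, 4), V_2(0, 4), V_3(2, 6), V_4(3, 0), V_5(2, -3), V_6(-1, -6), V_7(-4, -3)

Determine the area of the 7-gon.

Cross-terms: -8, -8, -18, -9, -15, -21, -22  ⇒  Σ = -101
Area = |Σ|/2 = 50.5.

50.5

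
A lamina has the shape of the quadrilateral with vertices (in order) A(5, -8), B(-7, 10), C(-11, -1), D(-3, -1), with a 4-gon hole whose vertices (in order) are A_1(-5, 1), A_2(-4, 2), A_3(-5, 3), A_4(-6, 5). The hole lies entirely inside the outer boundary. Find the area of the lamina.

Outer boundary:
Σ = (-6) + (117) + (8) + (29) = 148
Area = |Σ|/2 = 74.
Hole:
A_1→A_2: (-5)(2) − (-4)(1) = -6
A_2→A_3: (-4)(3) − (-5)(2) = -2
A_3→A_4: (-5)(5) − (-6)(3) = -7
A_4→A_1: (-6)(1) − (-5)(5) = 19
Σ = 4
Area = |Σ|/2 = 2.
Net area = 74 − 2 = 72.

72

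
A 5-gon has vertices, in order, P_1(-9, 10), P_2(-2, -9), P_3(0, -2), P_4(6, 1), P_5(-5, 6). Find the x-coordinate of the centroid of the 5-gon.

-59/27

Apply Gauss's area formula. First the cross-terms c_i = x_i·y_{i+1} − x_{i+1}·y_i:
  101, 4, 12, 41, 4  ⇒  2A = 162, A = 81.
Then Σ (x_i + x_{i+1})·c_i = -1062, so x̄ = -1062 / (6·81) = -59/27.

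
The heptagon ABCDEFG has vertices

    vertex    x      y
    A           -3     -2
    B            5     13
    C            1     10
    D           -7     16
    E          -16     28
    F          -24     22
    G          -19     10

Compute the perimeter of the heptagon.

90

|AB| = √((8)² + (15)²) = √289 = 17
|BC| = √((-4)² + (-3)²) = √25 = 5
|CD| = √((-8)² + (6)²) = √100 = 10
|DE| = √((-9)² + (12)²) = √225 = 15
|EF| = √((-8)² + (-6)²) = √100 = 10
|FG| = √((5)² + (-12)²) = √169 = 13
|GA| = √((16)² + (-12)²) = √400 = 20
Perimeter = 17 + 5 + 10 + 15 + 10 + 13 + 20 = 90.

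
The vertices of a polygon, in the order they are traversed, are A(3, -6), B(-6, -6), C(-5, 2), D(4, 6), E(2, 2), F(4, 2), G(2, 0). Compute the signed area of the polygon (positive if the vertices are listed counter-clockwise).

Cross-terms: -54, -42, -38, -4, -4, -4, -12  ⇒  Σ = -158
Signed area = Σ/2 = -79 (negative ⇒ clockwise traversal).

-79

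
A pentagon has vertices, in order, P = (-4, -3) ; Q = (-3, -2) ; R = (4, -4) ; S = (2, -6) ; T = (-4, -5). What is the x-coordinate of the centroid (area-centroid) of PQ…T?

Apply the shoelace (surveyor's) formula. First the cross-terms c_i = x_i·y_{i+1} − x_{i+1}·y_i:
  -1, 20, -16, -34, -8  ⇒  2A = -39, A = -19.5.
Then Σ (x_i + x_{i+1})·c_i = 63, so x̄ = 63 / (6·(-19.5)) = -7/13.

-7/13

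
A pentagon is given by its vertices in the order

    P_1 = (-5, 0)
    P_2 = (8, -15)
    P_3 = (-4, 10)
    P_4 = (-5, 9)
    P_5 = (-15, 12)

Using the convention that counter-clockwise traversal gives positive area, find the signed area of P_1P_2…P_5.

Apply the shoelace formula: 2A = Σ (x_i·y_{i+1} − x_{i+1}·y_i), indices taken mod 5.
Cross-terms: 75, 20, 14, 75, 60  ⇒  Σ = 244
Signed area = Σ/2 = 122 (positive ⇒ counter-clockwise traversal).

122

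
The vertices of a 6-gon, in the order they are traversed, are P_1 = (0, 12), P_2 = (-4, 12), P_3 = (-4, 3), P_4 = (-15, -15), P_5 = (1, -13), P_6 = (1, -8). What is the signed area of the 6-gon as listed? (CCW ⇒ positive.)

P_1→P_2: (0)(12) − (-4)(12) = 48
P_2→P_3: (-4)(3) − (-4)(12) = 36
P_3→P_4: (-4)(-15) − (-15)(3) = 105
P_4→P_5: (-15)(-13) − (1)(-15) = 210
P_5→P_6: (1)(-8) − (1)(-13) = 5
P_6→P_1: (1)(12) − (0)(-8) = 12
Σ = 416
Signed area = Σ/2 = 208 (positive ⇒ counter-clockwise traversal).

208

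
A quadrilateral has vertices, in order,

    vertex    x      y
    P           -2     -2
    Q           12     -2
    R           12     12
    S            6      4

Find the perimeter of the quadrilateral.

|PQ| = √((14)² + (0)²) = √196 = 14
|QR| = √((0)² + (14)²) = √196 = 14
|RS| = √((-6)² + (-8)²) = √100 = 10
|SP| = √((-8)² + (-6)²) = √100 = 10
Perimeter = 14 + 14 + 10 + 10 = 48.

48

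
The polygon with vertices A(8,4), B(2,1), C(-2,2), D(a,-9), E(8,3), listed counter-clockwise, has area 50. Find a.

-4

The doubled signed area Σ (x_i y_{i+1} − x_{i+1} y_i) is linear in a.
With a=0 it equals 104; the coefficient of a is 1 (from the two edges through D).
So 1·a + 104 = 2·50 = 100 ⇒ a = -4.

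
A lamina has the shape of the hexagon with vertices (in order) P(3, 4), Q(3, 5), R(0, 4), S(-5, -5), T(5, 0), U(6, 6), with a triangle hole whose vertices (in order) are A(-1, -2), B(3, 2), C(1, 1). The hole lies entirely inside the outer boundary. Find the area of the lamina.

46

Outer boundary:
Apply Gauss's area formula: 2A = Σ (x_i·y_{i+1} − x_{i+1}·y_i), indices taken mod 6.
Σ = (3) + (12) + (20) + (25) + (30) + (6) = 96
Area = |Σ|/2 = 48.
Hole:
Apply Gauss's area formula: 2A = Σ (x_i·y_{i+1} − x_{i+1}·y_i), indices taken mod 3.
Cross-terms: 4, 1, -1  ⇒  Σ = 4
Area = |Σ|/2 = 2.
Net area = 48 − 2 = 46.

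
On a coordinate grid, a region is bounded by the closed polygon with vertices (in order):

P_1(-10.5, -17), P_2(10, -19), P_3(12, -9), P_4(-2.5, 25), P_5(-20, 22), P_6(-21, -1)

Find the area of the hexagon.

1029.25

Apply the shoelace (surveyor's) formula: 2A = Σ (x_i·y_{i+1} − x_{i+1}·y_i), indices taken mod 6.
P_1→P_2: (-10.5)(-19) − (10)(-17) = 369.5
P_2→P_3: (10)(-9) − (12)(-19) = 138
P_3→P_4: (12)(25) − (-2.5)(-9) = 277.5
P_4→P_5: (-2.5)(22) − (-20)(25) = 445
P_5→P_6: (-20)(-1) − (-21)(22) = 482
P_6→P_1: (-21)(-17) − (-10.5)(-1) = 346.5
Σ = 2058.5
Area = |Σ|/2 = 1029.25.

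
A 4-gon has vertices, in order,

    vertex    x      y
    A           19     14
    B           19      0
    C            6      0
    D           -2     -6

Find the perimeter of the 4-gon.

|AB| = √((0)² + (-14)²) = √196 = 14
|BC| = √((-13)² + (0)²) = √169 = 13
|CD| = √((-8)² + (-6)²) = √100 = 10
|DA| = √((21)² + (20)²) = √841 = 29
Perimeter = 14 + 13 + 10 + 29 = 66.

66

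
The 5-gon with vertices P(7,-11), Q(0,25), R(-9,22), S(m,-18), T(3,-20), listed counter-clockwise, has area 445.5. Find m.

-4

Write out the shoelace sum; only the two edges meeting at S involve m:
2·Area = [((-9)·(-18) − m·22) + (m·(-20) − 3·(-18))] + 507
       = -42·m + 723 = 891
⇒ m = -4.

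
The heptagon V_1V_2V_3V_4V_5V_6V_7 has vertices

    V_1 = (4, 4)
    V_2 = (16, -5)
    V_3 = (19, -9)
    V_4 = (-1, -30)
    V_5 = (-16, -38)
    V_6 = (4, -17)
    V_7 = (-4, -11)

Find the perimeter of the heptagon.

|V_1V_2| = √((12)² + (-9)²) = √225 = 15
|V_2V_3| = √((3)² + (-4)²) = √25 = 5
|V_3V_4| = √((-20)² + (-21)²) = √841 = 29
|V_4V_5| = √((-15)² + (-8)²) = √289 = 17
|V_5V_6| = √((20)² + (21)²) = √841 = 29
|V_6V_7| = √((-8)² + (6)²) = √100 = 10
|V_7V_1| = √((8)² + (15)²) = √289 = 17
Perimeter = 15 + 5 + 29 + 17 + 29 + 10 + 17 = 122.

122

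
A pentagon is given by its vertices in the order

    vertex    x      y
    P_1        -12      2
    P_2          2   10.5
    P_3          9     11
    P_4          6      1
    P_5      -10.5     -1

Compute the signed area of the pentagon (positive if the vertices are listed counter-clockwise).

Apply Gauss's area formula: 2A = Σ (x_i·y_{i+1} − x_{i+1}·y_i), indices taken mod 5.
Σ = (-130) + (-72.5) + (-57) + (4.5) + (-33) = -288
Signed area = Σ/2 = -144 (negative ⇒ clockwise traversal).

-144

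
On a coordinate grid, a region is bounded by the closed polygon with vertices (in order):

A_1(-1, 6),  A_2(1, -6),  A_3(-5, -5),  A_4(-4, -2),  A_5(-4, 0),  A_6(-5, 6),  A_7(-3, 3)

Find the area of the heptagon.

Apply the shoelace (surveyor's) formula: 2A = Σ (x_i·y_{i+1} − x_{i+1}·y_i), indices taken mod 7.
Cross-terms: 0, -35, -10, -8, -24, 3, -15  ⇒  Σ = -89
Area = |Σ|/2 = 44.5.

44.5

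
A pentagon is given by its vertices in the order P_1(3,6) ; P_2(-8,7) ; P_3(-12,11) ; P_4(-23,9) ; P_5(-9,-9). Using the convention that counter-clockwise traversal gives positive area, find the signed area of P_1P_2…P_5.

235.5

Apply the shoelace (surveyor's) formula: 2A = Σ (x_i·y_{i+1} − x_{i+1}·y_i), indices taken mod 5.
Σ = (69) + (-4) + (145) + (288) + (-27) = 471
Signed area = Σ/2 = 235.5 (positive ⇒ counter-clockwise traversal).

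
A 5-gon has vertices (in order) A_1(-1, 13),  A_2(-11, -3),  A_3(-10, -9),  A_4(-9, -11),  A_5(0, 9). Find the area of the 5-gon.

86

Σ = (146) + (69) + (29) + (-81) + (9) = 172
Area = |Σ|/2 = 86.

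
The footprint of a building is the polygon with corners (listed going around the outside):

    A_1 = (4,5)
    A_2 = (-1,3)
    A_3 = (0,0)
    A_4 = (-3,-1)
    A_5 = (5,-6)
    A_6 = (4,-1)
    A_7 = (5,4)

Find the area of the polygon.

Cross-terms: 17, 0, 0, 23, 19, 21, 9  ⇒  Σ = 89
Area = |Σ|/2 = 44.5.

44.5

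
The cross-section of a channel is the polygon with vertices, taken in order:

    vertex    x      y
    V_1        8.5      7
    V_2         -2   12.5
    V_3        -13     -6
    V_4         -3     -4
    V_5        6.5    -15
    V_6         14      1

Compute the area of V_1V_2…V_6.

Apply Gauss's area formula: 2A = Σ (x_i·y_{i+1} − x_{i+1}·y_i), indices taken mod 6.
Σ = (120.25) + (174.5) + (34) + (71) + (216.5) + (89.5) = 705.75
Area = |Σ|/2 = 352.875.

352.875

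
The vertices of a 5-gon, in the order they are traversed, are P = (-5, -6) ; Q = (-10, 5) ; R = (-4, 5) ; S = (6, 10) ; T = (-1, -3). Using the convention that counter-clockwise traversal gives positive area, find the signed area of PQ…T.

Apply the shoelace (surveyor's) formula: 2A = Σ (x_i·y_{i+1} − x_{i+1}·y_i), indices taken mod 5.
Σ = (-85) + (-30) + (-70) + (-8) + (-9) = -202
Signed area = Σ/2 = -101 (negative ⇒ clockwise traversal).

-101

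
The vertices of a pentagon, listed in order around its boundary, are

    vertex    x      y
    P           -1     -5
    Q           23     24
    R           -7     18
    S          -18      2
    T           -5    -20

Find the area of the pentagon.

679

Cross-terms: 91, 582, 310, 370, 5  ⇒  Σ = 1358
Area = |Σ|/2 = 679.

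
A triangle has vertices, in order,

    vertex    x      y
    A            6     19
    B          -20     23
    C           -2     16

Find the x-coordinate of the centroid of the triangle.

-16/3

Apply the shoelace formula. First the cross-terms c_i = x_i·y_{i+1} − x_{i+1}·y_i:
  518, -274, -134  ⇒  2A = 110, A = 55.
Then Σ (x_i + x_{i+1})·c_i = -1760, so x̄ = -1760 / (6·55) = -16/3.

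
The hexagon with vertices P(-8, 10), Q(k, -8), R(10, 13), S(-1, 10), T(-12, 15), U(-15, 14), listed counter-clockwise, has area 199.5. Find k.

The doubled signed area Σ (x_i y_{i+1} − x_{i+1} y_i) is linear in k.
With k=0 it equals 381; the coefficient of k is 3 (from the two edges through Q).
So 3·k + 381 = 2·199.5 = 399 ⇒ k = 6.

6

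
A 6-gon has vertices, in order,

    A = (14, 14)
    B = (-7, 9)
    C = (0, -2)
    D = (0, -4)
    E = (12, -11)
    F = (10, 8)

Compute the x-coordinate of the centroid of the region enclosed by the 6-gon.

725/156

Apply the shoelace (surveyor's) formula. First the cross-terms c_i = x_i·y_{i+1} − x_{i+1}·y_i:
  224, 14, 0, 48, 206, 28  ⇒  2A = 520, A = 260.
Then Σ (x_i + x_{i+1})·c_i = 7250, so x̄ = 7250 / (6·260) = 725/156.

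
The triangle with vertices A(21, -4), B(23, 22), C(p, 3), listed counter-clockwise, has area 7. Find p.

21

The doubled signed area Σ (x_i y_{i+1} − x_{i+1} y_i) is linear in p.
With p=0 it equals 560; the coefficient of p is -26 (from the two edges through C).
So -26·p + 560 = 2·7 = 14 ⇒ p = 21.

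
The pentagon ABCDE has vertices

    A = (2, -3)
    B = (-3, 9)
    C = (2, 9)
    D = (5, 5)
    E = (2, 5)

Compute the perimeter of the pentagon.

34

|AB| = √((-5)² + (12)²) = √169 = 13
|BC| = √((5)² + (0)²) = √25 = 5
|CD| = √((3)² + (-4)²) = √25 = 5
|DE| = √((-3)² + (0)²) = √9 = 3
|EA| = √((0)² + (-8)²) = √64 = 8
Perimeter = 13 + 5 + 5 + 3 + 8 = 34.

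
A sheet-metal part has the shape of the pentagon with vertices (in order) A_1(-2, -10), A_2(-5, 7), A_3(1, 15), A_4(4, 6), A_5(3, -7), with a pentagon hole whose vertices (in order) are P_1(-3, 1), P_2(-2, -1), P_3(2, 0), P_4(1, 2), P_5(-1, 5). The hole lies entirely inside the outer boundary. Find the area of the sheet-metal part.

129

Outer boundary:
Apply the shoelace formula: 2A = Σ (x_i·y_{i+1} − x_{i+1}·y_i), indices taken mod 5.
Σ = (-64) + (-82) + (-54) + (-46) + (-44) = -290
Area = |Σ|/2 = 145.
Hole:
Apply the surveyor's formula: 2A = Σ (x_i·y_{i+1} − x_{i+1}·y_i), indices taken mod 5.
Cross-terms: 5, 2, 4, 7, 14  ⇒  Σ = 32
Area = |Σ|/2 = 16.
Net area = 145 − 16 = 129.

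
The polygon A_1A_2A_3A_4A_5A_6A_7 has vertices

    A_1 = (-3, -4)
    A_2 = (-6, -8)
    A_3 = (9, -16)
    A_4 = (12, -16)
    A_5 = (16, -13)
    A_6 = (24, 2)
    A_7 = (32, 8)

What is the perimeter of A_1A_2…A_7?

|A_1A_2| = √((-3)² + (-4)²) = √25 = 5
|A_2A_3| = √((15)² + (-8)²) = √289 = 17
|A_3A_4| = √((3)² + (0)²) = √9 = 3
|A_4A_5| = √((4)² + (3)²) = √25 = 5
|A_5A_6| = √((8)² + (15)²) = √289 = 17
|A_6A_7| = √((8)² + (6)²) = √100 = 10
|A_7A_1| = √((-35)² + (-12)²) = √1369 = 37
Perimeter = 5 + 17 + 3 + 5 + 17 + 10 + 37 = 94.

94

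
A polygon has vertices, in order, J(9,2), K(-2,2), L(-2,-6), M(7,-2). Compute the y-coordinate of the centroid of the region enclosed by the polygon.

-86/87

Apply the shoelace (surveyor's) formula. First the cross-terms c_i = x_i·y_{i+1} − x_{i+1}·y_i:
  22, 16, 46, 32  ⇒  2A = 116, A = 58.
Then Σ (y_i + y_{i+1})·c_i = -344, so ȳ = -344 / (6·58) = -86/87.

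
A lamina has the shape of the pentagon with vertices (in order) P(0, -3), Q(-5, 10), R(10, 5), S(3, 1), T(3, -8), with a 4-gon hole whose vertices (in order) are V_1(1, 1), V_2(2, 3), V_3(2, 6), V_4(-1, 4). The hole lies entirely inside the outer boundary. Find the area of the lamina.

82.5

Outer boundary:
Apply the shoelace (surveyor's) formula: 2A = Σ (x_i·y_{i+1} − x_{i+1}·y_i), indices taken mod 5.
Cross-terms: -15, -125, -5, -27, -9  ⇒  Σ = -181
Area = |Σ|/2 = 90.5.
Hole:
Apply the surveyor's formula: 2A = Σ (x_i·y_{i+1} − x_{i+1}·y_i), indices taken mod 4.
Σ = (1) + (6) + (14) + (-5) = 16
Area = |Σ|/2 = 8.
Net area = 90.5 − 8 = 82.5.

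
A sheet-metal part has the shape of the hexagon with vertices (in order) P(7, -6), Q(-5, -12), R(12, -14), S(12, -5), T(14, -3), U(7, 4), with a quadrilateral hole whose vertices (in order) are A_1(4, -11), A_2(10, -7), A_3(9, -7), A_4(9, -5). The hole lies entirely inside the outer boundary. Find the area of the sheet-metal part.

117.5

Outer boundary:
Σ = (-114) + (214) + (108) + (34) + (77) + (-70) = 249
Area = |Σ|/2 = 124.5.
Hole:
Apply the shoelace (surveyor's) formula: 2A = Σ (x_i·y_{i+1} − x_{i+1}·y_i), indices taken mod 4.
Σ = (82) + (-7) + (18) + (-79) = 14
Area = |Σ|/2 = 7.
Net area = 124.5 − 7 = 117.5.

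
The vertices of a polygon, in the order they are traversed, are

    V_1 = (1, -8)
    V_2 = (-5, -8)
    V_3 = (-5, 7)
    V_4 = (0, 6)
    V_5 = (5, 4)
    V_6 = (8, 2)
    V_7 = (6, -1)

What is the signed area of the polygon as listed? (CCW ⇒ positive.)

Apply the shoelace formula: 2A = Σ (x_i·y_{i+1} − x_{i+1}·y_i), indices taken mod 7.
V_1→V_2: (1)(-8) − (-5)(-8) = -48
V_2→V_3: (-5)(7) − (-5)(-8) = -75
V_3→V_4: (-5)(6) − (0)(7) = -30
V_4→V_5: (0)(4) − (5)(6) = -30
V_5→V_6: (5)(2) − (8)(4) = -22
V_6→V_7: (8)(-1) − (6)(2) = -20
V_7→V_1: (6)(-8) − (1)(-1) = -47
Σ = -272
Signed area = Σ/2 = -136 (negative ⇒ clockwise traversal).

-136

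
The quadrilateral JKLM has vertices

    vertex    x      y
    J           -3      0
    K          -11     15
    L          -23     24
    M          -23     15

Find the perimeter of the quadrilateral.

66

|JK| = √((-8)² + (15)²) = √289 = 17
|KL| = √((-12)² + (9)²) = √225 = 15
|LM| = √((0)² + (-9)²) = √81 = 9
|MJ| = √((20)² + (-15)²) = √625 = 25
Perimeter = 17 + 15 + 9 + 25 = 66.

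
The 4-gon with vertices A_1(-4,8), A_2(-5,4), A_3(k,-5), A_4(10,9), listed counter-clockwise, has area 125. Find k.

Write out the shoelace sum; only the two edges meeting at A_3 involve k:
2·Area = [((-5)·(-5) − k·4) + (k·9 − 10·(-5))] + 140
       = 5·k + 215 = 250
⇒ k = 7.

7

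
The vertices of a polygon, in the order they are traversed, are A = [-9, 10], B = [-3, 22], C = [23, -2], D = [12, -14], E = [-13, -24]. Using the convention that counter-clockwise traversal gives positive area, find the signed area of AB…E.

Apply the surveyor's formula: 2A = Σ (x_i·y_{i+1} − x_{i+1}·y_i), indices taken mod 5.
Σ = (-168) + (-500) + (-298) + (-470) + (-346) = -1782
Signed area = Σ/2 = -891 (negative ⇒ clockwise traversal).

-891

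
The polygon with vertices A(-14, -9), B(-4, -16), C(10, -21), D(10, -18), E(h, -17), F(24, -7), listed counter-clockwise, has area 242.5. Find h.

Write out the shoelace sum; only the two edges meeting at E involve h:
2·Area = [(10·(-17) − h·(-18)) + (h·(-7) − 24·(-17))] + 148
       = 11·h + 386 = 485
⇒ h = 9.

9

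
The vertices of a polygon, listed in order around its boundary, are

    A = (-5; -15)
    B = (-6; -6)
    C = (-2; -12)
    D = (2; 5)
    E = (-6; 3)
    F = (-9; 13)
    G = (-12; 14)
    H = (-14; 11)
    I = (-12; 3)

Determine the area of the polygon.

A→B: (-5)(-6) − (-6)(-15) = -60
B→C: (-6)(-12) − (-2)(-6) = 60
C→D: (-2)(5) − (2)(-12) = 14
D→E: (2)(3) − (-6)(5) = 36
E→F: (-6)(13) − (-9)(3) = -51
F→G: (-9)(14) − (-12)(13) = 30
G→H: (-12)(11) − (-14)(14) = 64
H→I: (-14)(3) − (-12)(11) = 90
I→A: (-12)(-15) − (-5)(3) = 195
Σ = 378
Area = |Σ|/2 = 189.

189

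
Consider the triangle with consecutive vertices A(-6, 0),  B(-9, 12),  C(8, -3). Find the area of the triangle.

Σ = (-72) + (-69) + (-18) = -159
Area = |Σ|/2 = 79.5.

79.5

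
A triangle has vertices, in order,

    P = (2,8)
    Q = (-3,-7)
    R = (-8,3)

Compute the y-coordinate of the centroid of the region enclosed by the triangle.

4/3

Apply the shoelace formula. First the cross-terms c_i = x_i·y_{i+1} − x_{i+1}·y_i:
  10, -65, -70  ⇒  2A = -125, A = -62.5.
Then Σ (y_i + y_{i+1})·c_i = -500, so ȳ = -500 / (6·(-62.5)) = 4/3.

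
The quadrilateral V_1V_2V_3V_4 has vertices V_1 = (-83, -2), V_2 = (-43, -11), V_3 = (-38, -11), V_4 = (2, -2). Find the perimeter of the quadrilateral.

|V_1V_2| = √((40)² + (-9)²) = √1681 = 41
|V_2V_3| = √((5)² + (0)²) = √25 = 5
|V_3V_4| = √((40)² + (9)²) = √1681 = 41
|V_4V_1| = √((-85)² + (0)²) = √7225 = 85
Perimeter = 41 + 5 + 41 + 85 = 172.

172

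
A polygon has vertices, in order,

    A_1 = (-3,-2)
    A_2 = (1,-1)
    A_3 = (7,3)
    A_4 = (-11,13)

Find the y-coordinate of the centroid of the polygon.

133/30

Apply the shoelace (surveyor's) formula. First the cross-terms c_i = x_i·y_{i+1} − x_{i+1}·y_i:
  5, 10, 124, 61  ⇒  2A = 200, A = 100.
Then Σ (y_i + y_{i+1})·c_i = 2660, so ȳ = 2660 / (6·100) = 133/30.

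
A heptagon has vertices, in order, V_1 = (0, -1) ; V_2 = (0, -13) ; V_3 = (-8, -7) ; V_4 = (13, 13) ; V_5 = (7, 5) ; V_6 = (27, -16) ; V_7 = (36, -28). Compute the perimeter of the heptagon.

|V_1V_2| = √((0)² + (-12)²) = √144 = 12
|V_2V_3| = √((-8)² + (6)²) = √100 = 10
|V_3V_4| = √((21)² + (20)²) = √841 = 29
|V_4V_5| = √((-6)² + (-8)²) = √100 = 10
|V_5V_6| = √((20)² + (-21)²) = √841 = 29
|V_6V_7| = √((9)² + (-12)²) = √225 = 15
|V_7V_1| = √((-36)² + (27)²) = √2025 = 45
Perimeter = 12 + 10 + 29 + 10 + 29 + 15 + 45 = 150.

150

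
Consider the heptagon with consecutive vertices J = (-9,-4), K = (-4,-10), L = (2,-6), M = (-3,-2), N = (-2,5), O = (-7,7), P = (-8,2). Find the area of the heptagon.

95

J→K: (-9)(-10) − (-4)(-4) = 74
K→L: (-4)(-6) − (2)(-10) = 44
L→M: (2)(-2) − (-3)(-6) = -22
M→N: (-3)(5) − (-2)(-2) = -19
N→O: (-2)(7) − (-7)(5) = 21
O→P: (-7)(2) − (-8)(7) = 42
P→J: (-8)(-4) − (-9)(2) = 50
Σ = 190
Area = |Σ|/2 = 95.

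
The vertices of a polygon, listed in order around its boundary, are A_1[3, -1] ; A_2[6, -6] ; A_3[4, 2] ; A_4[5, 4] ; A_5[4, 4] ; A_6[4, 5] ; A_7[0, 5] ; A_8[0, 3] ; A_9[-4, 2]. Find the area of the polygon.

34

Σ = (-12) + (36) + (6) + (4) + (4) + (20) + (0) + (12) + (-2) = 68
Area = |Σ|/2 = 34.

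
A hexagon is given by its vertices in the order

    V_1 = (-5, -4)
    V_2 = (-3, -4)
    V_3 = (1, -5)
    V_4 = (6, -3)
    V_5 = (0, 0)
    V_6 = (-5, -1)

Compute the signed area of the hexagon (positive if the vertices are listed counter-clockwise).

Σ = (8) + (19) + (27) + (0) + (0) + (15) = 69
Signed area = Σ/2 = 34.5 (positive ⇒ counter-clockwise traversal).

34.5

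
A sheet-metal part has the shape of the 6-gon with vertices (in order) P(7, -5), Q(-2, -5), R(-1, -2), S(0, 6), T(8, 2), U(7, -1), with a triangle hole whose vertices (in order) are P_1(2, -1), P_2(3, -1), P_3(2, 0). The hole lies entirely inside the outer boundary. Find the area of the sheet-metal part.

Outer boundary:
Apply Gauss's area formula: 2A = Σ (x_i·y_{i+1} − x_{i+1}·y_i), indices taken mod 6.
P→Q: (7)(-5) − (-2)(-5) = -45
Q→R: (-2)(-2) − (-1)(-5) = -1
R→S: (-1)(6) − (0)(-2) = -6
S→T: (0)(2) − (8)(6) = -48
T→U: (8)(-1) − (7)(2) = -22
U→P: (7)(-5) − (7)(-1) = -28
Σ = -150
Area = |Σ|/2 = 75.
Hole:
Apply the shoelace (surveyor's) formula: 2A = Σ (x_i·y_{i+1} − x_{i+1}·y_i), indices taken mod 3.
Σ = (1) + (2) + (-2) = 1
Area = |Σ|/2 = 0.5.
Net area = 75 − 0.5 = 74.5.

74.5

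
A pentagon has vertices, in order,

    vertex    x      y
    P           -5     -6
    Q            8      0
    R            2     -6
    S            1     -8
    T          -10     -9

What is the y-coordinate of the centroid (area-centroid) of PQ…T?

-17/3

Apply Gauss's area formula. First the cross-terms c_i = x_i·y_{i+1} − x_{i+1}·y_i:
  48, -48, -10, -89, 15  ⇒  2A = -84, A = -42.
Then Σ (y_i + y_{i+1})·c_i = 1428, so ȳ = 1428 / (6·(-42)) = -17/3.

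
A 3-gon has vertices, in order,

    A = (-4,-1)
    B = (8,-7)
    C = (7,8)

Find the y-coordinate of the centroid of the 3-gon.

0

Apply the shoelace formula. First the cross-terms c_i = x_i·y_{i+1} − x_{i+1}·y_i:
  36, 113, 25  ⇒  2A = 174, A = 87.
Then Σ (y_i + y_{i+1})·c_i = 0, so ȳ = 0 / (6·87) = 0.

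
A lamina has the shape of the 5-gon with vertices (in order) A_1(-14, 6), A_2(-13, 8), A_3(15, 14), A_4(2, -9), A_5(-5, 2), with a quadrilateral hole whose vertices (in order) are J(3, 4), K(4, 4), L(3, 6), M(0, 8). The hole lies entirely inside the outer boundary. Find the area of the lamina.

267

Outer boundary:
Σ = (-34) + (-302) + (-163) + (-41) + (-2) = -542
Area = |Σ|/2 = 271.
Hole:
Apply the shoelace (surveyor's) formula: 2A = Σ (x_i·y_{i+1} − x_{i+1}·y_i), indices taken mod 4.
Cross-terms: -4, 12, 24, -24  ⇒  Σ = 8
Area = |Σ|/2 = 4.
Net area = 271 − 4 = 267.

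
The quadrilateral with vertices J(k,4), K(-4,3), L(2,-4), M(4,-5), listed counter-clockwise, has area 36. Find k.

3

Write out the shoelace sum; only the two edges meeting at J involve k:
2·Area = [(4·4 − k·(-5)) + (k·3 − (-4)·4)] + 16
       = 8·k + 48 = 72
⇒ k = 3.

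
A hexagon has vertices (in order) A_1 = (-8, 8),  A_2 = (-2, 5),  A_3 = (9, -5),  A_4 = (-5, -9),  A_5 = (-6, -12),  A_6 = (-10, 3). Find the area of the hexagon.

176.5

Apply the shoelace (surveyor's) formula: 2A = Σ (x_i·y_{i+1} − x_{i+1}·y_i), indices taken mod 6.
Cross-terms: -24, -35, -106, 6, -138, -56  ⇒  Σ = -353
Area = |Σ|/2 = 176.5.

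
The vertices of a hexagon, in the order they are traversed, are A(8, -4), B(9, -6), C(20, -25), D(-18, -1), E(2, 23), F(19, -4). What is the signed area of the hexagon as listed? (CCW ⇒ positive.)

-744

Apply the surveyor's formula: 2A = Σ (x_i·y_{i+1} − x_{i+1}·y_i), indices taken mod 6.
Σ = (-12) + (-105) + (-470) + (-412) + (-445) + (-44) = -1488
Signed area = Σ/2 = -744 (negative ⇒ clockwise traversal).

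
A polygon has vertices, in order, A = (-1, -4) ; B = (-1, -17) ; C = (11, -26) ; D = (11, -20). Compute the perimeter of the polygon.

|AB| = √((0)² + (-13)²) = √169 = 13
|BC| = √((12)² + (-9)²) = √225 = 15
|CD| = √((0)² + (6)²) = √36 = 6
|DA| = √((-12)² + (16)²) = √400 = 20
Perimeter = 13 + 15 + 6 + 20 = 54.

54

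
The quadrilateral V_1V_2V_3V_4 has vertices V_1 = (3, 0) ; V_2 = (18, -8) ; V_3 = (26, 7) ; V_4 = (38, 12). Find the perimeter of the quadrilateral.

|V_1V_2| = √((15)² + (-8)²) = √289 = 17
|V_2V_3| = √((8)² + (15)²) = √289 = 17
|V_3V_4| = √((12)² + (5)²) = √169 = 13
|V_4V_1| = √((-35)² + (-12)²) = √1369 = 37
Perimeter = 17 + 17 + 13 + 37 = 84.

84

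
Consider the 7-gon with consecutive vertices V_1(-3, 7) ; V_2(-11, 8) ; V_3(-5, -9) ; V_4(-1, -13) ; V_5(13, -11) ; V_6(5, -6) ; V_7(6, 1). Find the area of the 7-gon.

245.5

Σ = (53) + (139) + (56) + (180) + (-23) + (41) + (45) = 491
Area = |Σ|/2 = 245.5.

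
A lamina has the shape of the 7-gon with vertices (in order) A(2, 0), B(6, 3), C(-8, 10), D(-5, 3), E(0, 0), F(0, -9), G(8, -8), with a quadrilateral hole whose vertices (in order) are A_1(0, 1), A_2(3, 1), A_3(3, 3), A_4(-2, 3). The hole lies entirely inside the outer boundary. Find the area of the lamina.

Outer boundary:
Σ = (6) + (84) + (26) + (0) + (0) + (72) + (16) = 204
Area = |Σ|/2 = 102.
Hole:
Σ = (-3) + (6) + (15) + (-2) = 16
Area = |Σ|/2 = 8.
Net area = 102 − 8 = 94.

94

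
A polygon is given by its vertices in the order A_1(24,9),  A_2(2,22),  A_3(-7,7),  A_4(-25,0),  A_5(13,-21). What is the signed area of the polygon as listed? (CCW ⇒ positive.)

Apply the shoelace formula: 2A = Σ (x_i·y_{i+1} − x_{i+1}·y_i), indices taken mod 5.
Σ = (510) + (168) + (175) + (525) + (621) = 1999
Signed area = Σ/2 = 999.5 (positive ⇒ counter-clockwise traversal).

999.5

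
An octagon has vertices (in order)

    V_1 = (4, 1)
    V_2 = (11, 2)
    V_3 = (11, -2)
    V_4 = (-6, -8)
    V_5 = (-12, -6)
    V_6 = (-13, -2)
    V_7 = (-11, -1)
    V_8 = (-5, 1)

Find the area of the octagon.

147.5

V_1→V_2: (4)(2) − (11)(1) = -3
V_2→V_3: (11)(-2) − (11)(2) = -44
V_3→V_4: (11)(-8) − (-6)(-2) = -100
V_4→V_5: (-6)(-6) − (-12)(-8) = -60
V_5→V_6: (-12)(-2) − (-13)(-6) = -54
V_6→V_7: (-13)(-1) − (-11)(-2) = -9
V_7→V_8: (-11)(1) − (-5)(-1) = -16
V_8→V_1: (-5)(1) − (4)(1) = -9
Σ = -295
Area = |Σ|/2 = 147.5.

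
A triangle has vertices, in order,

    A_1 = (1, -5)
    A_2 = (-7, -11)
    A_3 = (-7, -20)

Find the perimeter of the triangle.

36

|A_1A_2| = √((-8)² + (-6)²) = √100 = 10
|A_2A_3| = √((0)² + (-9)²) = √81 = 9
|A_3A_1| = √((8)² + (15)²) = √289 = 17
Perimeter = 10 + 9 + 17 = 36.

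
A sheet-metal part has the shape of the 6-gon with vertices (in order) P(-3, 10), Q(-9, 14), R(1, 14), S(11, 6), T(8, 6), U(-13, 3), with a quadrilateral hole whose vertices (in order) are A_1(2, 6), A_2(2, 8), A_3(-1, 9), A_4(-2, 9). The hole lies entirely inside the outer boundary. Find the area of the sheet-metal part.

Outer boundary:
Apply Gauss's area formula: 2A = Σ (x_i·y_{i+1} − x_{i+1}·y_i), indices taken mod 6.
Σ = (48) + (-140) + (-148) + (18) + (102) + (-121) = -241
Area = |Σ|/2 = 120.5.
Hole:
Σ = (4) + (26) + (9) + (-30) = 9
Area = |Σ|/2 = 4.5.
Net area = 120.5 − 4.5 = 116.

116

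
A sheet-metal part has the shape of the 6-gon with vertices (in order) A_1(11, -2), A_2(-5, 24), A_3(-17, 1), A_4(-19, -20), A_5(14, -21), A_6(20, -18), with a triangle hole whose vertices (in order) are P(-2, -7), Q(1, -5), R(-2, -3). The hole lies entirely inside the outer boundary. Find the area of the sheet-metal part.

1004.5

Outer boundary:
Σ = (254) + (403) + (359) + (679) + (168) + (158) = 2021
Area = |Σ|/2 = 1010.5.
Hole:
Apply the surveyor's formula: 2A = Σ (x_i·y_{i+1} − x_{i+1}·y_i), indices taken mod 3.
Σ = (17) + (-13) + (8) = 12
Area = |Σ|/2 = 6.
Net area = 1010.5 − 6 = 1004.5.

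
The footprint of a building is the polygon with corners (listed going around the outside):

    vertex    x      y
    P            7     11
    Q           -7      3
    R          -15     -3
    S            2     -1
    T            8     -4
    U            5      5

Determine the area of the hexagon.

Apply Gauss's area formula: 2A = Σ (x_i·y_{i+1} − x_{i+1}·y_i), indices taken mod 6.
Cross-terms: 98, 66, 21, 0, 60, 20  ⇒  Σ = 265
Area = |Σ|/2 = 132.5.

132.5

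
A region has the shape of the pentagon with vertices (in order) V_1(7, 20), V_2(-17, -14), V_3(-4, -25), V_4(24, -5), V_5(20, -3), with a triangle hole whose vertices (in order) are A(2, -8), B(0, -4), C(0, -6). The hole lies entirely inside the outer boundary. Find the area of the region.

838

Outer boundary:
Apply the shoelace formula: 2A = Σ (x_i·y_{i+1} − x_{i+1}·y_i), indices taken mod 5.
V_1→V_2: (7)(-14) − (-17)(20) = 242
V_2→V_3: (-17)(-25) − (-4)(-14) = 369
V_3→V_4: (-4)(-5) − (24)(-25) = 620
V_4→V_5: (24)(-3) − (20)(-5) = 28
V_5→V_1: (20)(20) − (7)(-3) = 421
Σ = 1680
Area = |Σ|/2 = 840.
Hole:
Σ = (-8) + (0) + (12) = 4
Area = |Σ|/2 = 2.
Net area = 840 − 2 = 838.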